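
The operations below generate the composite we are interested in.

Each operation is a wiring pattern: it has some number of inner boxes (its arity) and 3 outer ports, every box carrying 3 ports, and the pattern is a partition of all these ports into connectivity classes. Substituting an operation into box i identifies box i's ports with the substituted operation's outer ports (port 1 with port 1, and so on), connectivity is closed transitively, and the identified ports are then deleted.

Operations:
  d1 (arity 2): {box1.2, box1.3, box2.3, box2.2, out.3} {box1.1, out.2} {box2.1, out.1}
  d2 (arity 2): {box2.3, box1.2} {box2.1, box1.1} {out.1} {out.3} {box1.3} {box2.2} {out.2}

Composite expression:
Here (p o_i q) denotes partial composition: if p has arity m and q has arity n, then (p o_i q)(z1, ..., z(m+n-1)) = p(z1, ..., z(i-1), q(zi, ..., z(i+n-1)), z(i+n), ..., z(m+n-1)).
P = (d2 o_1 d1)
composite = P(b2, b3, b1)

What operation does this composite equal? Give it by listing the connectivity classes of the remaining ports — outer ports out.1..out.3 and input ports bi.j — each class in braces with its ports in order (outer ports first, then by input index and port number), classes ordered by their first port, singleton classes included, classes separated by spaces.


{out.1} {out.2} {out.3} {b1.1, b3.1} {b1.2} {b1.3, b2.1} {b2.2, b2.3, b3.2, b3.3}

Treat the ports identified at d2 as solder joints: merge, then drop.
composing d1 on (b2, b3), with out.j its own outer ports: {out.1, b3.1} {out.2, b2.1} {out.3, b2.2, b2.3, b3.2, b3.3}
composing d2 on (b2, b3, b1), with out.j its own outer ports: {out.1} {out.2} {out.3} {b1.1, b3.1} {b1.2} {b1.3, b2.1} {b2.2, b2.3, b3.2, b3.3}


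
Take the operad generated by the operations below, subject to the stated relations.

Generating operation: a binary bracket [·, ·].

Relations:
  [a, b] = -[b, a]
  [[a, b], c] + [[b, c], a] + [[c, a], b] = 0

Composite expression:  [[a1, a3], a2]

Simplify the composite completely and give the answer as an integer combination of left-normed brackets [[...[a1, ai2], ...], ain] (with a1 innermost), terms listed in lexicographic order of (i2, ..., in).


[[a1, a3], a2]

Left-normed coefficients sit on the a1-initial expansion words.
Composite bracket: [[a1, a3], a2]
Each bracket splits as ab - ba, giving 4 signed words (2^2 = 4).
Coefficients come from the a1-initial words:
  a1a3a2 appears with sign +1, giving the term +[[a1, a3], a2]


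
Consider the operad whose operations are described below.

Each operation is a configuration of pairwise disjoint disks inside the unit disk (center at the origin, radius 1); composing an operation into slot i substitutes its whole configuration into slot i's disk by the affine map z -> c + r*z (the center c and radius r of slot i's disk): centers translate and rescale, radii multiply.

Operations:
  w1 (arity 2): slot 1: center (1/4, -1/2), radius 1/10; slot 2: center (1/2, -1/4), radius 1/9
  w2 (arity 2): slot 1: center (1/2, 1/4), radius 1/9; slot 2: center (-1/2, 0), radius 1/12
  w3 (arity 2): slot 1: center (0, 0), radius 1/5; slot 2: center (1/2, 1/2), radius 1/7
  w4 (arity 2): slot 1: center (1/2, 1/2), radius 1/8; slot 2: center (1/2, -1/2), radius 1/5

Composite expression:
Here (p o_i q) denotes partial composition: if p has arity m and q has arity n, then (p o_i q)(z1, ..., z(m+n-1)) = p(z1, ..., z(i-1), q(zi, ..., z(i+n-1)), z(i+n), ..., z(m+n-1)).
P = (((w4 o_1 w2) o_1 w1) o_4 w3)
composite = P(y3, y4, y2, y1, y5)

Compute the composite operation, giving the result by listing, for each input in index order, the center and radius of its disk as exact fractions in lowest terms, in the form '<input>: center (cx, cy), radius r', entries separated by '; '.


y1: center (1/2, -1/2), radius 1/25; y2: center (7/16, 1/2), radius 1/96; y3: center (163/288, 151/288), radius 1/720; y4: center (41/72, 19/36), radius 1/648; y5: center (3/5, -2/5), radius 1/35

Follow each y-input down from w4: c' goes to c + r*c', radius to r*r'.
y3: after 3 affine steps, its disk has center (163/288, 151/288), radius 1/720
y4: after 3 affine steps, its disk has center (41/72, 19/36), radius 1/648
y2: after 2 affine steps, its disk has center (7/16, 1/2), radius 1/96
y1: after 2 affine steps, its disk has center (1/2, -1/2), radius 1/25
y5: after 2 affine steps, its disk has center (3/5, -2/5), radius 1/35


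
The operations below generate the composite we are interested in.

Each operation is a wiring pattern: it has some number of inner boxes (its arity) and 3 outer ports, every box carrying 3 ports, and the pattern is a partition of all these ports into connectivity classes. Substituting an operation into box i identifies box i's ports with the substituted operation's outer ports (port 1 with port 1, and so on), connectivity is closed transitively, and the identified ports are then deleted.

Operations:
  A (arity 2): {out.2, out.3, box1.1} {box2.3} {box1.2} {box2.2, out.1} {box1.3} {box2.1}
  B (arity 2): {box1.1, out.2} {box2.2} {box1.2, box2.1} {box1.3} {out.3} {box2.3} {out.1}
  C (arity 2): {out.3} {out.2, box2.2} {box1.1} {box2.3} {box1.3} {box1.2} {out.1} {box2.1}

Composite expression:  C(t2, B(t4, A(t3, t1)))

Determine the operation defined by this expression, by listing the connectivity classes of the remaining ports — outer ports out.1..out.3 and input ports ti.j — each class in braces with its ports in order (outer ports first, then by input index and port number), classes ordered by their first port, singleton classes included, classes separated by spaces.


Reachability decides: close wires over C-identified ports.
after A, the pattern on (t3, t1) reads {out.1, t1.2} {out.2, out.3, t3.1} {t1.1} {t1.3} {t3.2} {t3.3} (out.j = its outer ports)
after B, the pattern on (t4, t3, t1) reads {out.1} {out.2, t4.1} {out.3} {t1.1} {t1.2, t4.2} {t1.3} {t3.1} {t3.2} {t3.3} {t4.3} (out.j = its outer ports)
after C, the pattern on (t2, t4, t3, t1) reads {out.1} {out.2, t4.1} {out.3} {t1.1} {t1.2, t4.2} {t1.3} {t2.1} {t2.2} {t2.3} {t3.1} {t3.2} {t3.3} {t4.3} (out.j = its outer ports)

{out.1} {out.2, t4.1} {out.3} {t1.1} {t1.2, t4.2} {t1.3} {t2.1} {t2.2} {t2.3} {t3.1} {t3.2} {t3.3} {t4.3}


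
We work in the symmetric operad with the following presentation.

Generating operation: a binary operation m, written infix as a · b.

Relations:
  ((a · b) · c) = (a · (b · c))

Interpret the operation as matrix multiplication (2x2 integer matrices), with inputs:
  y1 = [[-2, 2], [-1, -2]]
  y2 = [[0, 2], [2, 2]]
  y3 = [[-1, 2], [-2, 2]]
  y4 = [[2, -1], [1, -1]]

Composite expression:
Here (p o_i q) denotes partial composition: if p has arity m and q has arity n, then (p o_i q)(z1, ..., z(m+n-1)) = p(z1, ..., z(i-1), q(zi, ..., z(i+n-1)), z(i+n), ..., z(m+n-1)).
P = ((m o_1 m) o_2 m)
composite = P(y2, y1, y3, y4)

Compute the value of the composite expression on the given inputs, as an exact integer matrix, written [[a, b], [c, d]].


[[8, 2], [0, 6]]


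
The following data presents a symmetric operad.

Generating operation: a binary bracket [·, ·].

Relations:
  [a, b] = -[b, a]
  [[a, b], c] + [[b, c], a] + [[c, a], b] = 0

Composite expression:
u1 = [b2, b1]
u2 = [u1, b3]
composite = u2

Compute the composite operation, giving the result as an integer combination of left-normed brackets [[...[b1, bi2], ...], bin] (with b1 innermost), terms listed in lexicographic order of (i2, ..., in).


-[[b1, b2], b3]


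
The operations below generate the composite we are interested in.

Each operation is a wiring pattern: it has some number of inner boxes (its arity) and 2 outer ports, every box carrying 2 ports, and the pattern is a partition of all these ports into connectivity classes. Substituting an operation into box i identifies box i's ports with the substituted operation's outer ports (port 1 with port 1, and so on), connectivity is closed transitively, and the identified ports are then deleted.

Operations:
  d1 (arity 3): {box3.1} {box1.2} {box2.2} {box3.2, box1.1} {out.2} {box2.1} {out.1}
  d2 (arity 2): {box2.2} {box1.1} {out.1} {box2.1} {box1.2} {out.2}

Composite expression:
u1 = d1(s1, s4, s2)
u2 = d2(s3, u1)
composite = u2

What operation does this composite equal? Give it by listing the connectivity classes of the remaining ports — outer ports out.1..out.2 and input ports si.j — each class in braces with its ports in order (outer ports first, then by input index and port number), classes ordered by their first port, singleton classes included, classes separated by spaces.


{out.1} {out.2} {s1.1, s2.2} {s1.2} {s2.1} {s3.1} {s3.2} {s4.1} {s4.2}

After gluing at d2, chains via deleted ports link the s-ports.
through d1, on inputs (s1, s4, s2): {out.1} {out.2} {s1.1, s2.2} {s1.2} {s2.1} {s4.1} {s4.2} (out.j = stage outer ports)
through d2, on inputs (s3, s1, s4, s2): {out.1} {out.2} {s1.1, s2.2} {s1.2} {s2.1} {s3.1} {s3.2} {s4.1} {s4.2} (out.j = stage outer ports)


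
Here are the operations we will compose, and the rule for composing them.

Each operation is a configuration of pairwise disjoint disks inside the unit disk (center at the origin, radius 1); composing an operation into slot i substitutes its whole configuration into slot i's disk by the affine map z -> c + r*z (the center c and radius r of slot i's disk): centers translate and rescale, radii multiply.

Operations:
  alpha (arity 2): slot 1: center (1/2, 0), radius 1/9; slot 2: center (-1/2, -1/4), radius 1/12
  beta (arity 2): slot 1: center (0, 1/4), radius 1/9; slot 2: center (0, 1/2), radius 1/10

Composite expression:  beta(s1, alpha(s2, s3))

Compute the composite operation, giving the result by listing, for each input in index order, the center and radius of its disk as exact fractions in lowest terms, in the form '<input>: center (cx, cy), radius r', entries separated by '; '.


s1: center (0, 1/4), radius 1/9; s2: center (1/20, 1/2), radius 1/90; s3: center (-1/20, 19/40), radius 1/120

Follow each s-input down from beta: c' goes to c + r*c', radius to r*r'.
s1 passes through 1 substitution, ending at center (0, 1/4), radius 1/9
s2 passes through 2 substitutions, ending at center (1/20, 1/2), radius 1/90
s3 passes through 2 substitutions, ending at center (-1/20, 19/40), radius 1/120


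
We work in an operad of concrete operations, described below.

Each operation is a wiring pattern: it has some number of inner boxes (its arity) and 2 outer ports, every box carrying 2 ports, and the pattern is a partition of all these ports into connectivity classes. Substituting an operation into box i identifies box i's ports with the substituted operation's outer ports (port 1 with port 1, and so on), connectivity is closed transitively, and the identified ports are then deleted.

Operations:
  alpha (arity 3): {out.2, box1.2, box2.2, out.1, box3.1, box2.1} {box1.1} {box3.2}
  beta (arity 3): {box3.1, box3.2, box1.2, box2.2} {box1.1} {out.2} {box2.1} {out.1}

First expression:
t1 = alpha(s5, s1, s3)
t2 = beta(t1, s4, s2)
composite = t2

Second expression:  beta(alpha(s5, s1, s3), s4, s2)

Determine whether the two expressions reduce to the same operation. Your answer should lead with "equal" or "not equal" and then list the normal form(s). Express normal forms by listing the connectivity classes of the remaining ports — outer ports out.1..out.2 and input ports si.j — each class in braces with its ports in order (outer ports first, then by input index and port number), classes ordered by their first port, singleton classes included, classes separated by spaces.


equal: each reduces to {out.1} {out.2} {s1.1, s1.2, s2.1, s2.2, s3.1, s4.2, s5.2} {s3.2} {s4.1} {s5.1}

The first expression, normalized: {out.1} {out.2} {s1.1, s1.2, s2.1, s2.2, s3.1, s4.2, s5.2} {s3.2} {s4.1} {s5.1}
The second expression, normalized: {out.1} {out.2} {s1.1, s1.2, s2.1, s2.2, s3.1, s4.2, s5.2} {s3.2} {s4.1} {s5.1}
The normal forms match — equal.


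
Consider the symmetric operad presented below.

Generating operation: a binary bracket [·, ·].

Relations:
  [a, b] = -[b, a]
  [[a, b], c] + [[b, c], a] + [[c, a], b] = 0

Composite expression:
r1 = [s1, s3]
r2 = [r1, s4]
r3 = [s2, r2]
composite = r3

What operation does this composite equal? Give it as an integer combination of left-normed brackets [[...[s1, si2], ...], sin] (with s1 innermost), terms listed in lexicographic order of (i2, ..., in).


-[[[s1, s3], s4], s2]

Antisymmetry and Jacobi reduce to s1-anchored left-normed brackets.
Composite bracket: [s2, [[s1, s3], s4]]
Under [a, b] = ab - ba we get 8 signed associative words (2^3 = 8).
Keep just the words that open with s1:
  s1s3s4s2 appears with sign -1, giving the term -[[[s1, s3], s4], s2]


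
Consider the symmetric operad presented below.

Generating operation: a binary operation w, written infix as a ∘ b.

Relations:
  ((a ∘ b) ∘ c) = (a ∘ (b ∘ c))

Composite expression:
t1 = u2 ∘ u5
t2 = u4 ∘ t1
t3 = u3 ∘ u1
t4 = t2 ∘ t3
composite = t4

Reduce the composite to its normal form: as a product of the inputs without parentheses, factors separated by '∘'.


Key point: w is associative — brackets drop, the u-order remains.
(u2 ∘ u5) spells out as u2 ∘ u5
(u4 ∘ (u2 ∘ u5)) spells out as u4 ∘ u2 ∘ u5
(u3 ∘ u1) spells out as u3 ∘ u1
((u4 ∘ (u2 ∘ u5)) ∘ (u3 ∘ u1)) spells out as u4 ∘ u2 ∘ u5 ∘ u3 ∘ u1

u4 ∘ u2 ∘ u5 ∘ u3 ∘ u1


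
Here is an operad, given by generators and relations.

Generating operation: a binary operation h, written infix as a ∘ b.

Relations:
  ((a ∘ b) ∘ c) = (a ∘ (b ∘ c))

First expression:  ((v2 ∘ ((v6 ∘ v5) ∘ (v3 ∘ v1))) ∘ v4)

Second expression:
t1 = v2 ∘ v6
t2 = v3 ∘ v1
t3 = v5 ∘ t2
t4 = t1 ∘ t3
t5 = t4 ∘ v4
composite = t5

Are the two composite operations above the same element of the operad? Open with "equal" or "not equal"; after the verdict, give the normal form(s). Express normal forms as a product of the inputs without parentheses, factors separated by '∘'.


The first expression reduces to v2 ∘ v6 ∘ v5 ∘ v3 ∘ v1 ∘ v4
The second expression reduces to v2 ∘ v6 ∘ v5 ∘ v3 ∘ v1 ∘ v4
Both agree, so they are equal.

equal; both compose to v2 ∘ v6 ∘ v5 ∘ v3 ∘ v1 ∘ v4


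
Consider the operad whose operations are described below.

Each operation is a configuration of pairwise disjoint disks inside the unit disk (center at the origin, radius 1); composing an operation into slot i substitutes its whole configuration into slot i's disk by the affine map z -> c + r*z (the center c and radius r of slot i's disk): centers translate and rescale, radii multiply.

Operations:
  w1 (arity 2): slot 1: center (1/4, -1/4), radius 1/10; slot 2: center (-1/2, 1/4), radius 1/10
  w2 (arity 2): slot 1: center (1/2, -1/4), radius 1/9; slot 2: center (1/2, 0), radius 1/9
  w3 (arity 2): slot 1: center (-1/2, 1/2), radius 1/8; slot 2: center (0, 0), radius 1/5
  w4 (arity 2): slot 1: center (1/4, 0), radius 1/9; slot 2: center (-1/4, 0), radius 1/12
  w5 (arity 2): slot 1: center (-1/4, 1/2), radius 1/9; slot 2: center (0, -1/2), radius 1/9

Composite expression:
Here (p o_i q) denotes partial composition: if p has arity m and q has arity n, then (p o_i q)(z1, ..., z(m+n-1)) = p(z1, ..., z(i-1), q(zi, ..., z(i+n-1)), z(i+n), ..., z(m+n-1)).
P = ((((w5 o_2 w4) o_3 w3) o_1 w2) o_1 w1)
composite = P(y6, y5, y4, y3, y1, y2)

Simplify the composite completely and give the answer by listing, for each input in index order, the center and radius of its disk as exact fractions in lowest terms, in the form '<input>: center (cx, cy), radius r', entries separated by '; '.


y1: center (-7/216, -107/216), radius 1/864; y2: center (-1/36, -1/2), radius 1/540; y3: center (1/36, -1/2), radius 1/81; y4: center (-7/36, 1/2), radius 1/81; y5: center (-65/324, 77/162), radius 1/810; y6: center (-31/162, 38/81), radius 1/810

Nesting under w5 composes maps z -> c + r*z down each y-path.
input y6: applying the 3 nested substitutions gives center (-31/162, 38/81), radius 1/810
input y5: applying the 3 nested substitutions gives center (-65/324, 77/162), radius 1/810
input y4: applying the 2 nested substitutions gives center (-7/36, 1/2), radius 1/81
input y3: applying the 2 nested substitutions gives center (1/36, -1/2), radius 1/81
input y1: applying the 3 nested substitutions gives center (-7/216, -107/216), radius 1/864
input y2: applying the 3 nested substitutions gives center (-1/36, -1/2), radius 1/540


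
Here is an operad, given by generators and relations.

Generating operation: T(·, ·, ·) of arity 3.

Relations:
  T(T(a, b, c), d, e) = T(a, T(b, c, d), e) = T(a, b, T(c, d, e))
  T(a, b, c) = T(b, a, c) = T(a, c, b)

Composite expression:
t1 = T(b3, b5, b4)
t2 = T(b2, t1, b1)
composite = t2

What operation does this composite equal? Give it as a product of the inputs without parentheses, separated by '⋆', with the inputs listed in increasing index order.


b1 ⋆ b2 ⋆ b3 ⋆ b4 ⋆ b5

Key point: T commutes, so take the b-inputs in any fixed order.
T(b3, b5, b4) linearizes to b3 ⋆ b5 ⋆ b4
T(b2, T(b3, b5, b4), b1) linearizes to b2 ⋆ b3 ⋆ b5 ⋆ b4 ⋆ b1
reordering the factors by index: b1 ⋆ b2 ⋆ b3 ⋆ b4 ⋆ b5


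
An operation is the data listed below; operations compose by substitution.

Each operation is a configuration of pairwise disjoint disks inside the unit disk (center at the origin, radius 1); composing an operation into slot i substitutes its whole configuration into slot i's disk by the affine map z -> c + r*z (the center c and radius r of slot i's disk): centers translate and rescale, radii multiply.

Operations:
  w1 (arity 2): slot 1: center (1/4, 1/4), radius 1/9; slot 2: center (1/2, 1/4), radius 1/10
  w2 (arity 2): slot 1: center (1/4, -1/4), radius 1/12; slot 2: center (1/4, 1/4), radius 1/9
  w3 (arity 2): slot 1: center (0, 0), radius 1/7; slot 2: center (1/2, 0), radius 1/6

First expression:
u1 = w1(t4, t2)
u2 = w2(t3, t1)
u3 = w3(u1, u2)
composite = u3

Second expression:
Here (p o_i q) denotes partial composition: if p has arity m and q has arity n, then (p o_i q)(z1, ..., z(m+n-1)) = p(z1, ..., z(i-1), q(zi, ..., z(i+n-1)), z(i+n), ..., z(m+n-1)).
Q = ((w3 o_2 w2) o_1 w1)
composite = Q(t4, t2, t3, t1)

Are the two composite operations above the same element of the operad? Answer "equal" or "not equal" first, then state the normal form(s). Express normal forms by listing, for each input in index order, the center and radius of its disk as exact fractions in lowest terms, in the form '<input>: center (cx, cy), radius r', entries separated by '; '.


equal; the common form is t1: center (13/24, 1/24), radius 1/54; t2: center (1/14, 1/28), radius 1/70; t3: center (13/24, -1/24), radius 1/72; t4: center (1/28, 1/28), radius 1/63

Normal form of the first expression: t1: center (13/24, 1/24), radius 1/54; t2: center (1/14, 1/28), radius 1/70; t3: center (13/24, -1/24), radius 1/72; t4: center (1/28, 1/28), radius 1/63
Normal form of the second expression: t1: center (13/24, 1/24), radius 1/54; t2: center (1/14, 1/28), radius 1/70; t3: center (13/24, -1/24), radius 1/72; t4: center (1/28, 1/28), radius 1/63
Same normal form: equal.


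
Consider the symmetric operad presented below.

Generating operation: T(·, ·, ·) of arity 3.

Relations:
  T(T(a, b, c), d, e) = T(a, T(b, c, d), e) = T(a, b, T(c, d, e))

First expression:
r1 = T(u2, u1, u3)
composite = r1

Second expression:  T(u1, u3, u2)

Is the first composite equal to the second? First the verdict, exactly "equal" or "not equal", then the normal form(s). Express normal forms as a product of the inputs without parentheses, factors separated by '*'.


not equal; first: u2 * u1 * u3; second: u1 * u3 * u2


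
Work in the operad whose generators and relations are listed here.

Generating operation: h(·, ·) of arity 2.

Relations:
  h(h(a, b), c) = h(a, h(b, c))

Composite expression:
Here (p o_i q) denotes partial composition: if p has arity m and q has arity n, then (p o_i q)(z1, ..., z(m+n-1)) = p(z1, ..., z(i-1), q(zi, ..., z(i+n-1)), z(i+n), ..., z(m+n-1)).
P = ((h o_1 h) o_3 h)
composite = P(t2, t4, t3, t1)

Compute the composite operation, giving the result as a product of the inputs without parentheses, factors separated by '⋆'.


t2 ⋆ t4 ⋆ t3 ⋆ t1

Every regrouping of h is equal, so read the t-inputs in written order.
h(t2, t4) flattens to t2 ⋆ t4
h(t3, t1) flattens to t3 ⋆ t1
h(h(t2, t4), h(t3, t1)) flattens to t2 ⋆ t4 ⋆ t3 ⋆ t1


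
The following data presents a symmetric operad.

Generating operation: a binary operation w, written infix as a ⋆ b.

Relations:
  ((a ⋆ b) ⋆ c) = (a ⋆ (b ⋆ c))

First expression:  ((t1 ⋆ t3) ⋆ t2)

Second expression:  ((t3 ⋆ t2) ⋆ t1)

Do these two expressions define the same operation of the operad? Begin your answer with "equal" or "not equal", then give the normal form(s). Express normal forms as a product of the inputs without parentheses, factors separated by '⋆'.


not equal; the first gives t1 ⋆ t3 ⋆ t2 and the second t3 ⋆ t2 ⋆ t1

Normal form of the first expression: t1 ⋆ t3 ⋆ t2
Normal form of the second expression: t3 ⋆ t2 ⋆ t1
Distinct normal forms: not equal.


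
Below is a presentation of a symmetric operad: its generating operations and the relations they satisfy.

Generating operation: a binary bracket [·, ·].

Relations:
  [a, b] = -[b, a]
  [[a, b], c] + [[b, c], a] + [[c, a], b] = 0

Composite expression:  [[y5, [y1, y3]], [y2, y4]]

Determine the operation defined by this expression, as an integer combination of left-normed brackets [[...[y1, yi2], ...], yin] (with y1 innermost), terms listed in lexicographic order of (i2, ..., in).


-[[[[y1, y3], y5], y2], y4] + [[[[y1, y3], y5], y4], y2]


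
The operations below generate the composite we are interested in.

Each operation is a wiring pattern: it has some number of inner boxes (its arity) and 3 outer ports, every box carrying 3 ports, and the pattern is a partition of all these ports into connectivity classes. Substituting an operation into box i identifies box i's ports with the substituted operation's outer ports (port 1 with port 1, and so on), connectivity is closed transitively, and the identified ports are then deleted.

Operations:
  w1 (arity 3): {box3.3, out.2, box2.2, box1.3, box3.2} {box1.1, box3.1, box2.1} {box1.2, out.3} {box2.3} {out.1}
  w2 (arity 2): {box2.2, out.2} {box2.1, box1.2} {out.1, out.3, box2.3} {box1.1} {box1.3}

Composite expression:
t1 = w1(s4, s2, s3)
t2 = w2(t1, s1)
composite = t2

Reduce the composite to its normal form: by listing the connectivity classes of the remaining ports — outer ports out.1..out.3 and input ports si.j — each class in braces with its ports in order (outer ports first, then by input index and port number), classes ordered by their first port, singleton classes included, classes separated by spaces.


{out.1, out.3, s1.3} {out.2, s1.2} {s1.1, s2.2, s3.2, s3.3, s4.3} {s2.1, s3.1, s4.1} {s2.3} {s4.2}


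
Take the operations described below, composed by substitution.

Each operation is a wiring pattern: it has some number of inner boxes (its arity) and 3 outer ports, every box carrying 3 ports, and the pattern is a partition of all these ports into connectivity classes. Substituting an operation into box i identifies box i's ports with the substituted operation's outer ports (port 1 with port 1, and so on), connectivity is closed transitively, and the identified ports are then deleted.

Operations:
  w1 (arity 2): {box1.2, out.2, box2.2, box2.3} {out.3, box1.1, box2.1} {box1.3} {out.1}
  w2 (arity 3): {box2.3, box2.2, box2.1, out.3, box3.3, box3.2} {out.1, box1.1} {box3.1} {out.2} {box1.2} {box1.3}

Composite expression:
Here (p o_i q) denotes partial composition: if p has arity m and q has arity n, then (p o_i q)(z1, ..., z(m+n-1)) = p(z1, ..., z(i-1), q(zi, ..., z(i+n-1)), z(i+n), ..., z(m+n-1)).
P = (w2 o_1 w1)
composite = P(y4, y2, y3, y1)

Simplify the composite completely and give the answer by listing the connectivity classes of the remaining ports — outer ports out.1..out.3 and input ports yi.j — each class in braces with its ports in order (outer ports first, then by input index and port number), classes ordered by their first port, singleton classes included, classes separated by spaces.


Connectivity passes through glued w2-boundaries; trace each wire chain.
after w1, the pattern on (y4, y2) reads {out.1} {out.2, y2.2, y2.3, y4.2} {out.3, y2.1, y4.1} {y4.3} (out.j = its outer ports)
after w2, the pattern on (y4, y2, y3, y1) reads {out.1} {out.2} {out.3, y1.2, y1.3, y3.1, y3.2, y3.3} {y1.1} {y2.1, y4.1} {y2.2, y2.3, y4.2} {y4.3} (out.j = its outer ports)

{out.1} {out.2} {out.3, y1.2, y1.3, y3.1, y3.2, y3.3} {y1.1} {y2.1, y4.1} {y2.2, y2.3, y4.2} {y4.3}


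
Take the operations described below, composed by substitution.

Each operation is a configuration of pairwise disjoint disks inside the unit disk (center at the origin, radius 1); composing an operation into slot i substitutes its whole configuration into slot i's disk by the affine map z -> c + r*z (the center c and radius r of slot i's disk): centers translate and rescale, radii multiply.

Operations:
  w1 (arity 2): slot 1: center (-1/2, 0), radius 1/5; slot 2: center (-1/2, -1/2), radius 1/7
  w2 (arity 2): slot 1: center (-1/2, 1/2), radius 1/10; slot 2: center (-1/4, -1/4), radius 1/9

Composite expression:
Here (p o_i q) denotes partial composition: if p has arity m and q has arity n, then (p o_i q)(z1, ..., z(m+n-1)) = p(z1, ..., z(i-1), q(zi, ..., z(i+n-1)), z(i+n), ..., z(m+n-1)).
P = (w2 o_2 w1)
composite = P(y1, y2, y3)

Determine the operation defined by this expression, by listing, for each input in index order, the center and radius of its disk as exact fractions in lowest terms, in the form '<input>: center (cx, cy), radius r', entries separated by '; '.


y1: center (-1/2, 1/2), radius 1/10; y2: center (-11/36, -1/4), radius 1/45; y3: center (-11/36, -11/36), radius 1/63

Follow each y-input down from w2: c' goes to c + r*c', radius to r*r'.
input y1: applying the 1 nested substitution gives center (-1/2, 1/2), radius 1/10
input y2: applying the 2 nested substitutions gives center (-11/36, -1/4), radius 1/45
input y3: applying the 2 nested substitutions gives center (-11/36, -11/36), radius 1/63


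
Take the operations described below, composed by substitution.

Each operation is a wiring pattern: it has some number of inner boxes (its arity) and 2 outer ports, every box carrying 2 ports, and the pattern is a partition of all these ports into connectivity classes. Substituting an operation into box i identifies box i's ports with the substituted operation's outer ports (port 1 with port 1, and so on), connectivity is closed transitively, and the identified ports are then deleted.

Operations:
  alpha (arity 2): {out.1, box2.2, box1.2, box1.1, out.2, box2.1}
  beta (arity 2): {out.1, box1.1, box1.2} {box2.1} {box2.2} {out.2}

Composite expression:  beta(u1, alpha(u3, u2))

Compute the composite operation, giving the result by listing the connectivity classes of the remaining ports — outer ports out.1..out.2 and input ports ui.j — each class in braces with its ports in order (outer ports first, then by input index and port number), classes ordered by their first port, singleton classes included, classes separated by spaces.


{out.1, u1.1, u1.2} {out.2} {u2.1, u2.2, u3.1, u3.2}


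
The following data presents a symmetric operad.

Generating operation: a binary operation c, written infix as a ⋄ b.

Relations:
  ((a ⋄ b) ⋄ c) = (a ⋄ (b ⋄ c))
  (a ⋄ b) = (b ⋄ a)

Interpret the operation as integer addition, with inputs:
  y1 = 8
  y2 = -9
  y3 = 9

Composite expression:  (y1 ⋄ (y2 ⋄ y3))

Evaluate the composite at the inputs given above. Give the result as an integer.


8

(y2 ⋄ y3) = 0
(y1 ⋄ (y2 ⋄ y3)) = 8


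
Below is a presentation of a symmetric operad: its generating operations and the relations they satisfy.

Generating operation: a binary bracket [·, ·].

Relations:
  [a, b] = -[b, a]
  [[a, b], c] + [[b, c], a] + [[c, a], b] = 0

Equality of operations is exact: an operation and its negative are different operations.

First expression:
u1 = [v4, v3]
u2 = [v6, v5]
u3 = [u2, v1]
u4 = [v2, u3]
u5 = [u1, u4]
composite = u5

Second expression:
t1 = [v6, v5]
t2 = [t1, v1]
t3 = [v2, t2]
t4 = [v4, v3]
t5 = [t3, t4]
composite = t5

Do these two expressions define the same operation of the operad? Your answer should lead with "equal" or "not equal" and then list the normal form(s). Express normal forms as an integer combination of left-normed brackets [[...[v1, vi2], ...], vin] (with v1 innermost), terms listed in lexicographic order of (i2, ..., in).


not equal; first: -[[[[[v1, v5], v6], v2], v3], v4] + [[[[[v1, v5], v6], v2], v4], v3] + [[[[[v1, v6], v5], v2], v3], v4] - [[[[[v1, v6], v5], v2], v4], v3]; second: [[[[[v1, v5], v6], v2], v3], v4] - [[[[[v1, v5], v6], v2], v4], v3] - [[[[[v1, v6], v5], v2], v3], v4] + [[[[[v1, v6], v5], v2], v4], v3]


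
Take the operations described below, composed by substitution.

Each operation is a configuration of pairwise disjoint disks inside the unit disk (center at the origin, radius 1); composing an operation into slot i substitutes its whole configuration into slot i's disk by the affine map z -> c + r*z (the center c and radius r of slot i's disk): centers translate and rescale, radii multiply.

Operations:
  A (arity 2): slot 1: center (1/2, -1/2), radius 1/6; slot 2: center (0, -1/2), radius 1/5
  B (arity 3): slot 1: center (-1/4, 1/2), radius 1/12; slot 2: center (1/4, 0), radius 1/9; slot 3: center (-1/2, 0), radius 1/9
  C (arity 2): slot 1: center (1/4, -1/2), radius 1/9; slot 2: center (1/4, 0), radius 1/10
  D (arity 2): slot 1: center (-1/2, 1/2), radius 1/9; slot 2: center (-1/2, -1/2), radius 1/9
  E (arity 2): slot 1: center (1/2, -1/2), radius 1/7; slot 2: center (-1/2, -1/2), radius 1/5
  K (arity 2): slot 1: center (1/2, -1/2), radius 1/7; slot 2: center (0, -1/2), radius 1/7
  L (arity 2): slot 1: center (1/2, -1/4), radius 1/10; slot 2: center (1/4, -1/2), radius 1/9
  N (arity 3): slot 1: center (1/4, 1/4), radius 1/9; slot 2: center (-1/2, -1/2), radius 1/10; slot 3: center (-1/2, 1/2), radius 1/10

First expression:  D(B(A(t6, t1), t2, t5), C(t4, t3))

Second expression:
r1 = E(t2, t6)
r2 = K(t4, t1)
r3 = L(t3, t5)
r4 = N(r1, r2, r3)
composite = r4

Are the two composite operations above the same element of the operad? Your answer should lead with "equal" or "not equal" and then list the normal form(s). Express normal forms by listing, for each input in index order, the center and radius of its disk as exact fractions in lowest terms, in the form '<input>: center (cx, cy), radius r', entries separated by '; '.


not equal — first t1: center (-19/36, 119/216), radius 1/540; t2: center (-17/36, 1/2), radius 1/81; t3: center (-17/36, -1/2), radius 1/90; t4: center (-17/36, -5/9), radius 1/81; t5: center (-5/9, 1/2), radius 1/81; t6: center (-113/216, 119/216), radius 1/648, second t1: center (-1/2, -11/20), radius 1/70; t2: center (11/36, 7/36), radius 1/63; t3: center (-9/20, 19/40), radius 1/100; t4: center (-9/20, -11/20), radius 1/70; t5: center (-19/40, 9/20), radius 1/90; t6: center (7/36, 7/36), radius 1/45

The first expression reduces to t1: center (-19/36, 119/216), radius 1/540; t2: center (-17/36, 1/2), radius 1/81; t3: center (-17/36, -1/2), radius 1/90; t4: center (-17/36, -5/9), radius 1/81; t5: center (-5/9, 1/2), radius 1/81; t6: center (-113/216, 119/216), radius 1/648
The second expression reduces to t1: center (-1/2, -11/20), radius 1/70; t2: center (11/36, 7/36), radius 1/63; t3: center (-9/20, 19/40), radius 1/100; t4: center (-9/20, -11/20), radius 1/70; t5: center (-19/40, 9/20), radius 1/90; t6: center (7/36, 7/36), radius 1/45
They disagree, so not equal.


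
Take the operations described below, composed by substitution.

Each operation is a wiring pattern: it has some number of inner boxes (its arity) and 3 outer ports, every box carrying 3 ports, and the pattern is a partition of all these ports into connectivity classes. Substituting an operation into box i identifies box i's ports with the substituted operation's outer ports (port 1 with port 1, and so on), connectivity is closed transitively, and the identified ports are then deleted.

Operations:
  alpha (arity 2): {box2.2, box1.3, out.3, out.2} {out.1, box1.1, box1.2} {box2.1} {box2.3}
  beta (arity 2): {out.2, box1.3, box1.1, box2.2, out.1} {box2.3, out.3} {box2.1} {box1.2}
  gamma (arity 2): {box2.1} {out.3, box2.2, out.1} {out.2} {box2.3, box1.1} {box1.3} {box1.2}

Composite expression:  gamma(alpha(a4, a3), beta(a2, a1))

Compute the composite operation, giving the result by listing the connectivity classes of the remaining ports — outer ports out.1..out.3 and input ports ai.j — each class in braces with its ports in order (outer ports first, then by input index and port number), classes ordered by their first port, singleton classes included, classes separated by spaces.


{out.1, out.3, a1.2, a2.1, a2.3} {out.2} {a1.1} {a1.3, a4.1, a4.2} {a2.2} {a3.1} {a3.2, a4.3} {a3.3}

After gluing at gamma, chains via deleted ports link the a-ports.
alpha over (a4, a3) gives {out.1, a4.1, a4.2} {out.2, out.3, a3.2, a4.3} {a3.1} {a3.3}, out.j being that stage's outer ports
beta over (a2, a1) gives {out.1, out.2, a1.2, a2.1, a2.3} {out.3, a1.3} {a1.1} {a2.2}, out.j being that stage's outer ports
gamma over (a4, a3, a2, a1) gives {out.1, out.3, a1.2, a2.1, a2.3} {out.2} {a1.1} {a1.3, a4.1, a4.2} {a2.2} {a3.1} {a3.2, a4.3} {a3.3}, out.j being that stage's outer ports


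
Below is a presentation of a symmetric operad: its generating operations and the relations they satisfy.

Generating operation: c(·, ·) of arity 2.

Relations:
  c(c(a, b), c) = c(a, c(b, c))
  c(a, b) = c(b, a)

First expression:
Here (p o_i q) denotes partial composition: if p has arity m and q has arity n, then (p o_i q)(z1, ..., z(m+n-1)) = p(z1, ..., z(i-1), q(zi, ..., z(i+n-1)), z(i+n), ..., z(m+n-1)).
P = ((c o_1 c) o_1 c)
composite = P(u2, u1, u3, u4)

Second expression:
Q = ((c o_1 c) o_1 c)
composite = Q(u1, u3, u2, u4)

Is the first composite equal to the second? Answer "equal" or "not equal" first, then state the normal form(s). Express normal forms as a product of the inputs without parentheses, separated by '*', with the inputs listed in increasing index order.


equal — both sides give u1 * u2 * u3 * u4

The first expression reduces to u1 * u2 * u3 * u4
The second expression reduces to u1 * u2 * u3 * u4
Same normal form: equal.


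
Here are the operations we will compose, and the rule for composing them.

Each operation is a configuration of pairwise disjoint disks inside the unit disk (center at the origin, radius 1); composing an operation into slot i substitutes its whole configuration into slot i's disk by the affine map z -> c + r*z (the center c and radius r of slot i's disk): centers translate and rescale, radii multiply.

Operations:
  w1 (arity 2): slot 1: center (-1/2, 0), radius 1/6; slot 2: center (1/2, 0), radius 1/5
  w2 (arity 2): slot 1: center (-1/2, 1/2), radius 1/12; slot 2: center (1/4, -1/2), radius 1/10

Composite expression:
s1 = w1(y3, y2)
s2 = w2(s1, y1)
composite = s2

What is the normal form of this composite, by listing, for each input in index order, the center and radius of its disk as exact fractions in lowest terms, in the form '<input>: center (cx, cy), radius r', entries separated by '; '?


y1: center (1/4, -1/2), radius 1/10; y2: center (-11/24, 1/2), radius 1/60; y3: center (-13/24, 1/2), radius 1/72

Affine substitution under w2: radii multiply and y-centers shift.
tracing y3 down its 2-map path: center (-13/24, 1/2), radius 1/72
tracing y2 down its 2-map path: center (-11/24, 1/2), radius 1/60
tracing y1 down its 1-map path: center (1/4, -1/2), radius 1/10


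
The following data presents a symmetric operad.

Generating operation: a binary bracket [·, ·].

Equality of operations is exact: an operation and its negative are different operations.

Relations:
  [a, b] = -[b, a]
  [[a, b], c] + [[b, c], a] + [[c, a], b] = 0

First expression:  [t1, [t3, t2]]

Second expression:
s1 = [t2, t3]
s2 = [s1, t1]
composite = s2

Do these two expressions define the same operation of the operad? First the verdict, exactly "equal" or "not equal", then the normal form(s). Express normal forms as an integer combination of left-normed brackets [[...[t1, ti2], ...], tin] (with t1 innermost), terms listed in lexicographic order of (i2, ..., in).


equal: each reduces to -[[t1, t2], t3] + [[t1, t3], t2]


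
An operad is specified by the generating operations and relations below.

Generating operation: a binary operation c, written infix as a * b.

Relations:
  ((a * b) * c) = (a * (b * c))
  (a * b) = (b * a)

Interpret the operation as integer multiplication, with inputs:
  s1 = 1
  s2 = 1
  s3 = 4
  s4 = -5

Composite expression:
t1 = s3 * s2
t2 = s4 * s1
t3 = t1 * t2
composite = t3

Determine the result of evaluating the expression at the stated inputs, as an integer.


(s3 * s2) = 4
(s4 * s1) = -5
((s3 * s2) * (s4 * s1)) = -20

-20


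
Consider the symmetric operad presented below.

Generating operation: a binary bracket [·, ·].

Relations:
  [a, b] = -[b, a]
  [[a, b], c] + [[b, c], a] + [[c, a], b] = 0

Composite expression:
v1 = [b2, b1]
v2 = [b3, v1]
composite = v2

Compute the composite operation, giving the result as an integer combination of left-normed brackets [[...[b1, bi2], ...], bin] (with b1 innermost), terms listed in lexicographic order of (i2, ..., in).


Skip Jacobi rewriting: expand, keep b1-initial words, read off terms.
Composite bracket: [b3, [b2, b1]]
Each bracket splits as ab - ba, giving 4 signed words (2^2 = 4).
Keep just the words that open with b1:
  sign of b1b2b3 is +1, so it contributes +[[b1, b2], b3]

[[b1, b2], b3]


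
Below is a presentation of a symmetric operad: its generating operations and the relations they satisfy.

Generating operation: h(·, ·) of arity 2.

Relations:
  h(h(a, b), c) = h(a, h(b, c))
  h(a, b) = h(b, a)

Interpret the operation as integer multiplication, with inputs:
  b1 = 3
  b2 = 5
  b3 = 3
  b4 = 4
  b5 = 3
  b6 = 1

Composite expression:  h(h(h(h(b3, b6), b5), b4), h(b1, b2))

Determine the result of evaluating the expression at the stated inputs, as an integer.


540

h(b3, b6) = 3
h(h(b3, b6), b5) = 9
h(h(h(b3, b6), b5), b4) = 36
h(b1, b2) = 15
h(h(h(h(b3, b6), b5), b4), h(b1, b2)) = 540


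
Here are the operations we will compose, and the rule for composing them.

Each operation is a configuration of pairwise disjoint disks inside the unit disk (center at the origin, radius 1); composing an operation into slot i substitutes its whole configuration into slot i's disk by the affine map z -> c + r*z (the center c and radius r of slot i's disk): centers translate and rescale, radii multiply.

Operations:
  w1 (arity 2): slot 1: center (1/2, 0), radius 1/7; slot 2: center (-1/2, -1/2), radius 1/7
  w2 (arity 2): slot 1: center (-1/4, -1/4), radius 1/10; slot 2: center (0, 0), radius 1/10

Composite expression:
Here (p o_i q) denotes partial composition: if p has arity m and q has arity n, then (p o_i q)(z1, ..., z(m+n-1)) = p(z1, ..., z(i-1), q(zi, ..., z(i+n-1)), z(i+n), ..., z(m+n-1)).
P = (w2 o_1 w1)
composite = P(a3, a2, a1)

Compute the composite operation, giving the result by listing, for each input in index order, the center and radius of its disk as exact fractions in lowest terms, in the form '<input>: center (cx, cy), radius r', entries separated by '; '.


Only the slot chain above each a matters under w2; compose those maps.
a3: after 2 affine steps, its disk has center (-1/5, -1/4), radius 1/70
a2: after 2 affine steps, its disk has center (-3/10, -3/10), radius 1/70
a1: after 1 affine step, its disk has center (0, 0), radius 1/10

a1: center (0, 0), radius 1/10; a2: center (-3/10, -3/10), radius 1/70; a3: center (-1/5, -1/4), radius 1/70


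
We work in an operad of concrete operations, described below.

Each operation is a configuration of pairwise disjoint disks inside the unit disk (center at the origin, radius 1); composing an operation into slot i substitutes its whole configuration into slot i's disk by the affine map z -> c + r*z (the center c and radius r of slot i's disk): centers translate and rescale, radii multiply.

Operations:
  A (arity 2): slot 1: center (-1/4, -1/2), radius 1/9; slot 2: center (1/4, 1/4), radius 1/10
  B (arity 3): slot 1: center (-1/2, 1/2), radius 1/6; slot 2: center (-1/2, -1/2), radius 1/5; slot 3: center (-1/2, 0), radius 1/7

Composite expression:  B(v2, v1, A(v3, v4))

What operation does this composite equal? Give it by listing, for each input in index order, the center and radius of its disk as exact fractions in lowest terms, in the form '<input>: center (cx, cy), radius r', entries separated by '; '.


Only the slot chain above each v matters under B; compose those maps.
for v2, the 1-step affine chain lands on center (-1/2, 1/2), radius 1/6
for v1, the 1-step affine chain lands on center (-1/2, -1/2), radius 1/5
for v3, the 2-step affine chain lands on center (-15/28, -1/14), radius 1/63
for v4, the 2-step affine chain lands on center (-13/28, 1/28), radius 1/70

v1: center (-1/2, -1/2), radius 1/5; v2: center (-1/2, 1/2), radius 1/6; v3: center (-15/28, -1/14), radius 1/63; v4: center (-13/28, 1/28), radius 1/70
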